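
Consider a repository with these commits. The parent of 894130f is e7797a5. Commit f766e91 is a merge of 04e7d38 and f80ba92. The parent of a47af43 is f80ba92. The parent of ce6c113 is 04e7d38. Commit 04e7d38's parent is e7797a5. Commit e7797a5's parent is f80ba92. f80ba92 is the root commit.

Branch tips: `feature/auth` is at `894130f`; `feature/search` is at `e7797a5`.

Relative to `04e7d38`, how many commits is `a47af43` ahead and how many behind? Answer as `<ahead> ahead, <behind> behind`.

Reachable from a47af43: {a47af43, f80ba92}.
Reachable from 04e7d38: {04e7d38, e7797a5, f80ba92}.
Only in a47af43's history (ahead): {a47af43} — 1.
Only in 04e7d38's history (behind): {04e7d38, e7797a5} — 2.

1 ahead, 2 behind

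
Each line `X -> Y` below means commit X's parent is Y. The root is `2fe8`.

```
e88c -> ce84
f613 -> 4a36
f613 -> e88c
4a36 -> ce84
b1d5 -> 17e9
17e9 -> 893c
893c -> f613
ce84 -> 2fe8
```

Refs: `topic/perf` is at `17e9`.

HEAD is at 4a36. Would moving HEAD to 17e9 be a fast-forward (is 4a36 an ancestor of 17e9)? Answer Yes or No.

A fast-forward from 4a36 to 17e9 is possible iff 4a36 is an ancestor of 17e9.
Ancestors of 17e9: {17e9, 2fe8, 4a36, 893c, ce84, e88c, f613}.
4a36 is among them, so fast-forward is possible.

Yes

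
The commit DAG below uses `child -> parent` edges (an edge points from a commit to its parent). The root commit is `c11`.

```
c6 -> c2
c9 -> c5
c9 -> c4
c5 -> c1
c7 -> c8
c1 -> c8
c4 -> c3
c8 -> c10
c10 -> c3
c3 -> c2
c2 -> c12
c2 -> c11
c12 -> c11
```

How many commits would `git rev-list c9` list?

Walking parent pointers from c9: reachable set = {c1, c10, c11, c12, c2, c3, c4, c5, c8, c9}.
That is 10 commits.

10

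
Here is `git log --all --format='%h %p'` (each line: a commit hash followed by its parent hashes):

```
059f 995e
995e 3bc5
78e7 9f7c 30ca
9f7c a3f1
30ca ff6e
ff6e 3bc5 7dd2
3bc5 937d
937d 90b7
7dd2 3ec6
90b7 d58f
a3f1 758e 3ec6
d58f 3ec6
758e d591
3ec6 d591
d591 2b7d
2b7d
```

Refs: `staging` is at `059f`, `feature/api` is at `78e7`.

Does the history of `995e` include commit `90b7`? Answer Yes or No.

Yes

Ancestors of 995e (commits reachable by following parents): {2b7d, 3bc5, 3ec6, 90b7, 937d, 995e, d58f, d591}.
90b7 is in that set, so it is an ancestor of 995e.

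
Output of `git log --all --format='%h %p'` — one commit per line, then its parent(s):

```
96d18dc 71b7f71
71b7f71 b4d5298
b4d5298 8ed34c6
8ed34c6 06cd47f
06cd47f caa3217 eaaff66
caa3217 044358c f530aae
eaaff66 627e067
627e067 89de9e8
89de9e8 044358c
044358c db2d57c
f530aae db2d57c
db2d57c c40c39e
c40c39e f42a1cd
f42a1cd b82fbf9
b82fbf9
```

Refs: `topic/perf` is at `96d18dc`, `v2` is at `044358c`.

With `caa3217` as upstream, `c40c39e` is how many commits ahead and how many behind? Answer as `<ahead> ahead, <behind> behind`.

Reachable from c40c39e: {b82fbf9, c40c39e, f42a1cd}.
Reachable from caa3217: {044358c, b82fbf9, c40c39e, caa3217, db2d57c, f42a1cd, f530aae}.
Only in c40c39e's history (ahead): {} — 0.
Only in caa3217's history (behind): {044358c, caa3217, db2d57c, f530aae} — 4.

0 ahead, 4 behind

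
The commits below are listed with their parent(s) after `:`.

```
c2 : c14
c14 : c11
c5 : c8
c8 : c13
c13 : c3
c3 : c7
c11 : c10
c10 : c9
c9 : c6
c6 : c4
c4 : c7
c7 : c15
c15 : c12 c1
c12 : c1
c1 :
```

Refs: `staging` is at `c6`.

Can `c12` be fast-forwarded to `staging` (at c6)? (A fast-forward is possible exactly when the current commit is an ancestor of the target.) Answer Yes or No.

A fast-forward from c12 to c6 is possible iff c12 is an ancestor of c6.
Ancestors of c6: {c1, c12, c15, c4, c6, c7}.
c12 is among them, so fast-forward is possible.

Yes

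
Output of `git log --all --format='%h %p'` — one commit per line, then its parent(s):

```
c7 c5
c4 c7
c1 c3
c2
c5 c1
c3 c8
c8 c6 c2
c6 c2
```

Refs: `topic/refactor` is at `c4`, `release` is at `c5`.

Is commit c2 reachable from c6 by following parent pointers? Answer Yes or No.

Yes

Ancestors of c6 (commits reachable by following parents): {c2, c6}.
c2 is in that set, so it is an ancestor of c6.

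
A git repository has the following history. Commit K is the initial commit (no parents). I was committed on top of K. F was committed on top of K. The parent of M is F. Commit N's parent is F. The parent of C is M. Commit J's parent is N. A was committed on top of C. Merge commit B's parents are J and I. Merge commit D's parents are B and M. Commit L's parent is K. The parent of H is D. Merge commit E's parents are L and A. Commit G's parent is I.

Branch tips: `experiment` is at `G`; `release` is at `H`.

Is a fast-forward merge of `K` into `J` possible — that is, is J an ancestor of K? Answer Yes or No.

A fast-forward from J to K is possible iff J is an ancestor of K.
Ancestors of K: {K}.
J is not among them, so fast-forward is not possible.

No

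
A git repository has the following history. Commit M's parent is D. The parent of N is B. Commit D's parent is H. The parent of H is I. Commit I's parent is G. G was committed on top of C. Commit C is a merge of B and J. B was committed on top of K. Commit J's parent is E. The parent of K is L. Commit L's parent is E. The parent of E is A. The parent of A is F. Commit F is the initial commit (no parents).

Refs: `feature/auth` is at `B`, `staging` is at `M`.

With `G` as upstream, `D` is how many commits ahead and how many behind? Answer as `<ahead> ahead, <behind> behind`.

Reachable from D: {A, B, C, D, E, F, G, H, I, J, K, L}.
Reachable from G: {A, B, C, E, F, G, J, K, L}.
Only in D's history (ahead): {D, H, I} — 3.
Only in G's history (behind): {} — 0.

3 ahead, 0 behind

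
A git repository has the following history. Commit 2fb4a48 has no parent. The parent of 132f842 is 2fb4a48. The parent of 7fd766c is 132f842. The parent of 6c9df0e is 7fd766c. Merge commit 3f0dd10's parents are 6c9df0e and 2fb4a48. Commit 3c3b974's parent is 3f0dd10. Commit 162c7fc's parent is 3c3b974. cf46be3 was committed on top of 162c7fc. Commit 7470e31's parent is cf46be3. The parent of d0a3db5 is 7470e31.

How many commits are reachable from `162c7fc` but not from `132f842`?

5

Reachable from 162c7fc: {132f842, 162c7fc, 2fb4a48, 3c3b974, 3f0dd10, 6c9df0e, 7fd766c}.
Reachable from 132f842: {132f842, 2fb4a48}.
In 162c7fc's history but not 132f842's: {162c7fc, 3c3b974, 3f0dd10, 6c9df0e, 7fd766c} — 5 commits.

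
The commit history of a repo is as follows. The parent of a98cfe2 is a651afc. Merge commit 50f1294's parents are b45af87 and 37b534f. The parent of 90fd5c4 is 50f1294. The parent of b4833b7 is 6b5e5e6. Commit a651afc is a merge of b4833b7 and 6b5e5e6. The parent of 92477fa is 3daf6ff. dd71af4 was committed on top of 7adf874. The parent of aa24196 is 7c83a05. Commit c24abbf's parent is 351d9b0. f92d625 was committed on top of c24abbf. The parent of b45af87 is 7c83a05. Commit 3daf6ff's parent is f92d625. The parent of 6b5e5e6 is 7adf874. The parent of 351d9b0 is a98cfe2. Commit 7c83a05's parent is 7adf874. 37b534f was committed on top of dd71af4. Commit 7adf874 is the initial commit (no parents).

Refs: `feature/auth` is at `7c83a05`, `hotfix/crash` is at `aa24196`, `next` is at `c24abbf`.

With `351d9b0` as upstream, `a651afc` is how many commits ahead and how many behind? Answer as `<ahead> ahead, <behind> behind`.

Reachable from a651afc: {6b5e5e6, 7adf874, a651afc, b4833b7}.
Reachable from 351d9b0: {351d9b0, 6b5e5e6, 7adf874, a651afc, a98cfe2, b4833b7}.
Only in a651afc's history (ahead): {} — 0.
Only in 351d9b0's history (behind): {351d9b0, a98cfe2} — 2.

0 ahead, 2 behind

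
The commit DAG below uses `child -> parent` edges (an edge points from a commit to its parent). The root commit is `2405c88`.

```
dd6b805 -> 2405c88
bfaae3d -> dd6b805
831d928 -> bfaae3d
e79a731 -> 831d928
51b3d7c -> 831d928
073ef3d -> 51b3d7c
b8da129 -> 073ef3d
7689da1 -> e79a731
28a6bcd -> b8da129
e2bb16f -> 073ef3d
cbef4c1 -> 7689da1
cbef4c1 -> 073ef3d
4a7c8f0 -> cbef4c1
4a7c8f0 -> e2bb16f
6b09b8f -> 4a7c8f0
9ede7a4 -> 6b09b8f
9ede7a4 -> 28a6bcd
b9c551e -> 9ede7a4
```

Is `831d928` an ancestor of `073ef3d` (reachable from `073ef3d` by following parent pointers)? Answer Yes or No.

Yes

Ancestors of 073ef3d (commits reachable by following parents): {073ef3d, 2405c88, 51b3d7c, 831d928, bfaae3d, dd6b805}.
831d928 is in that set, so it is an ancestor of 073ef3d.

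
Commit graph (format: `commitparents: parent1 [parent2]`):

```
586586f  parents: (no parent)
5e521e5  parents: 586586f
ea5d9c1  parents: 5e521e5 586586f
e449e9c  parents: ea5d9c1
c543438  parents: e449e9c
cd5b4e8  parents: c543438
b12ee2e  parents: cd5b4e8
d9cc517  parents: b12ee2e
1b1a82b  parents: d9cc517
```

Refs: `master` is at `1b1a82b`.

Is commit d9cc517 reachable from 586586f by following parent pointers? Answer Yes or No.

No

Ancestors of 586586f: {586586f}.
d9cc517 is not in that set, so it is not an ancestor of 586586f.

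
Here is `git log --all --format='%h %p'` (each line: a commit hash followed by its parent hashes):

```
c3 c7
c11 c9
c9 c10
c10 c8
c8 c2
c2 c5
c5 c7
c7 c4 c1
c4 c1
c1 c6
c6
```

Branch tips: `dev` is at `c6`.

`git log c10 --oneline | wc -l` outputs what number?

Walking parent pointers from c10: reachable set = {c1, c10, c2, c4, c5, c6, c7, c8}.
That is 8 commits.

8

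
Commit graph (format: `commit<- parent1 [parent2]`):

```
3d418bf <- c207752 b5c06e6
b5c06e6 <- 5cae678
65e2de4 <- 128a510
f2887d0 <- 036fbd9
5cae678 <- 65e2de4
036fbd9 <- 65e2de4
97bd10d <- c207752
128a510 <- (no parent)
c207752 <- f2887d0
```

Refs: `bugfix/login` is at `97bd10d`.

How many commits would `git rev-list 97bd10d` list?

Walking parent pointers from 97bd10d: reachable set = {036fbd9, 128a510, 65e2de4, 97bd10d, c207752, f2887d0}.
That is 6 commits.

6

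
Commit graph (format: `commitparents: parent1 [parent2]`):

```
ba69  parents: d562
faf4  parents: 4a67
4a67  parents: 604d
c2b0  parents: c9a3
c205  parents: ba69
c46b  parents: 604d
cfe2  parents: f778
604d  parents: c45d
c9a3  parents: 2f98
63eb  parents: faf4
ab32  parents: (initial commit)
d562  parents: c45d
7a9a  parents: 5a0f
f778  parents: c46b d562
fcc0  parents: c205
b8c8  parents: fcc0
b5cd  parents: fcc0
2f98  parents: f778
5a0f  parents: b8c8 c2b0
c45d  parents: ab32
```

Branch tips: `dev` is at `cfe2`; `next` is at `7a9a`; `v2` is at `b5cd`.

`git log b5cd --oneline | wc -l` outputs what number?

Walking parent pointers from b5cd: reachable set = {ab32, b5cd, ba69, c205, c45d, d562, fcc0}.
That is 7 commits.

7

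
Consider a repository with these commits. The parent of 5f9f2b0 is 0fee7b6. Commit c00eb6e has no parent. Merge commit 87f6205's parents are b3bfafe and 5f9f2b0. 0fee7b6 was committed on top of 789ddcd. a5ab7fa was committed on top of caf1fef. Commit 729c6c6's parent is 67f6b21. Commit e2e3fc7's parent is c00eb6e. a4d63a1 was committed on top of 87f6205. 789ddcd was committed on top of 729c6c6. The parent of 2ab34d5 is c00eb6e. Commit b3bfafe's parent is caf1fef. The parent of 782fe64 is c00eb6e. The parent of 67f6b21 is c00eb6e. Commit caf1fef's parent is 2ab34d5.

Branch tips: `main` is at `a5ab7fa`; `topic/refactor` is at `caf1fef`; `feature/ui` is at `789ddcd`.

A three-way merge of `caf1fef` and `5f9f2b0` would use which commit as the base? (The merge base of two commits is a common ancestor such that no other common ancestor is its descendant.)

Ancestors of caf1fef: {2ab34d5, c00eb6e, caf1fef}.
Ancestors of 5f9f2b0: {0fee7b6, 5f9f2b0, 67f6b21, 729c6c6, 789ddcd, c00eb6e}.
Common ancestors: {c00eb6e}.
The only common ancestor is c00eb6e, so it is the merge base.

c00eb6e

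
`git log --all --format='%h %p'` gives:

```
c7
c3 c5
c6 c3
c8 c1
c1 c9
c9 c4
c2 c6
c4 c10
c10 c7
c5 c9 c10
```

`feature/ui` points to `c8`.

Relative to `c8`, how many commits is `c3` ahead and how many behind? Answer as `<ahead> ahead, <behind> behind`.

2 ahead, 2 behind

Reachable from c3: {c10, c3, c4, c5, c7, c9}.
Reachable from c8: {c1, c10, c4, c7, c8, c9}.
Only in c3's history (ahead): {c3, c5} — 2.
Only in c8's history (behind): {c1, c8} — 2.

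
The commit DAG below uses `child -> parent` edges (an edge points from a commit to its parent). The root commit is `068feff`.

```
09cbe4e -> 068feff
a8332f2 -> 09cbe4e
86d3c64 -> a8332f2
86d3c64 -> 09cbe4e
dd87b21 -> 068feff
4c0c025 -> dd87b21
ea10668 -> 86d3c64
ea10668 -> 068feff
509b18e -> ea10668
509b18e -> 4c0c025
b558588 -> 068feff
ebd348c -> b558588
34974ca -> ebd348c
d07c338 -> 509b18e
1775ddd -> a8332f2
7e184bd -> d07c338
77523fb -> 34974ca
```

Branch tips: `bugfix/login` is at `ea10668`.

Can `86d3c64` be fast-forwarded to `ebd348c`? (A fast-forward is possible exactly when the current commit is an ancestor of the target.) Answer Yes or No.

No

A fast-forward from 86d3c64 to ebd348c is possible iff 86d3c64 is an ancestor of ebd348c.
Ancestors of ebd348c: {068feff, b558588, ebd348c}.
86d3c64 is not among them, so fast-forward is not possible.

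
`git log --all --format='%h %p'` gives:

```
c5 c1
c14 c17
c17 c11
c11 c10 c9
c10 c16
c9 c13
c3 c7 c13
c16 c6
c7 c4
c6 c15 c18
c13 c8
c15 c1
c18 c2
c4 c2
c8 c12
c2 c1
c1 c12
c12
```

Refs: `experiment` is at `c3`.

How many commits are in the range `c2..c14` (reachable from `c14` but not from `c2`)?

Reachable from c14: {c1, c10, c11, c12, c13, c14, c15, c16, c17, c18, c2, c6, c8, c9}.
Reachable from c2: {c1, c12, c2}.
In c14's history but not c2's: {c10, c11, c13, c14, c15, c16, c17, c18, c6, c8, c9} — 11 commits.

11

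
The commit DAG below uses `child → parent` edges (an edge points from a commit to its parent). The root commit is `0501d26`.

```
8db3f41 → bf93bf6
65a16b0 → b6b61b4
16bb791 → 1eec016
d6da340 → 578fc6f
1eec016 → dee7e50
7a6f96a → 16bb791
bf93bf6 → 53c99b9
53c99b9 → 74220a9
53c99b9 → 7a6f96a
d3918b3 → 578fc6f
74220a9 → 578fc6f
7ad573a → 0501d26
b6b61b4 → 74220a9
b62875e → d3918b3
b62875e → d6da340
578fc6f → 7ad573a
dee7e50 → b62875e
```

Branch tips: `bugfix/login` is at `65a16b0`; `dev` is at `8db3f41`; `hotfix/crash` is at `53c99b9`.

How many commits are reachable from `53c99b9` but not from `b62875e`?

Reachable from 53c99b9: {0501d26, 16bb791, 1eec016, 53c99b9, 578fc6f, 74220a9, 7a6f96a, 7ad573a, b62875e, d3918b3, d6da340, dee7e50}.
Reachable from b62875e: {0501d26, 578fc6f, 7ad573a, b62875e, d3918b3, d6da340}.
In 53c99b9's history but not b62875e's: {16bb791, 1eec016, 53c99b9, 74220a9, 7a6f96a, dee7e50} — 6 commits.

6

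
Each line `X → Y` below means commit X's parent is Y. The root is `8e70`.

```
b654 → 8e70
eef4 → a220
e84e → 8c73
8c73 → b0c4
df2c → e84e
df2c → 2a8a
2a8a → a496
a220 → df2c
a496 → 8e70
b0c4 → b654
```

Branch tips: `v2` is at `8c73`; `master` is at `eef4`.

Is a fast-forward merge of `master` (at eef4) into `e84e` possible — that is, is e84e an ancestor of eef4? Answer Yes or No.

A fast-forward from e84e to eef4 is possible iff e84e is an ancestor of eef4.
Ancestors of eef4: {2a8a, 8c73, 8e70, a220, a496, b0c4, b654, df2c, e84e, eef4}.
e84e is among them, so fast-forward is possible.

Yes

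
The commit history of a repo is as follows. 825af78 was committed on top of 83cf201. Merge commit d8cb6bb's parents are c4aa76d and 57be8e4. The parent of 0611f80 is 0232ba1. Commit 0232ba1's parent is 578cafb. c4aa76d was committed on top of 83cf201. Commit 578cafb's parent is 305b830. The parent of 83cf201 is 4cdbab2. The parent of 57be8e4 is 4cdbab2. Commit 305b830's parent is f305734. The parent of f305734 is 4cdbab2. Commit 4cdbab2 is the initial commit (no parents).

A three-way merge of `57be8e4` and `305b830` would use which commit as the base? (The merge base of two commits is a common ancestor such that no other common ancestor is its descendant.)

Ancestors of 57be8e4: {4cdbab2, 57be8e4}.
Ancestors of 305b830: {305b830, 4cdbab2, f305734}.
Common ancestors: {4cdbab2}.
The only common ancestor is 4cdbab2, so it is the merge base.

4cdbab2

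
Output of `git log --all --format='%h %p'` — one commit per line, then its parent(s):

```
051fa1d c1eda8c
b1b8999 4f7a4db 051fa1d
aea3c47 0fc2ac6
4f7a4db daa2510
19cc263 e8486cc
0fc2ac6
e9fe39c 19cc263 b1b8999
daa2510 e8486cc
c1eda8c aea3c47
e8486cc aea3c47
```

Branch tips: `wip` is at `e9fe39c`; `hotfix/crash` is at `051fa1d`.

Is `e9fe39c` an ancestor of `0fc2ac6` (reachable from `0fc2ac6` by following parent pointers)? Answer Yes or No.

No

Ancestors of 0fc2ac6: {0fc2ac6}.
e9fe39c is not in that set, so it is not an ancestor of 0fc2ac6.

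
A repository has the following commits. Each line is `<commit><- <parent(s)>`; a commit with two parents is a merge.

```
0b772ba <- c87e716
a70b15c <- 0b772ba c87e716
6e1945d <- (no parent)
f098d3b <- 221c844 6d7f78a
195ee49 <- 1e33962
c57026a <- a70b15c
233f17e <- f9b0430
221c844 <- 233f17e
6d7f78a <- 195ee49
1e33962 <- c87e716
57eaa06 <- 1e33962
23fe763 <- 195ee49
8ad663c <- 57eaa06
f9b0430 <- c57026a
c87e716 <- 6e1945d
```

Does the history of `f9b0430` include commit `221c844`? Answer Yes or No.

Ancestors of f9b0430: {0b772ba, 6e1945d, a70b15c, c57026a, c87e716, f9b0430}.
221c844 is not in that set, so it is not an ancestor of f9b0430.

No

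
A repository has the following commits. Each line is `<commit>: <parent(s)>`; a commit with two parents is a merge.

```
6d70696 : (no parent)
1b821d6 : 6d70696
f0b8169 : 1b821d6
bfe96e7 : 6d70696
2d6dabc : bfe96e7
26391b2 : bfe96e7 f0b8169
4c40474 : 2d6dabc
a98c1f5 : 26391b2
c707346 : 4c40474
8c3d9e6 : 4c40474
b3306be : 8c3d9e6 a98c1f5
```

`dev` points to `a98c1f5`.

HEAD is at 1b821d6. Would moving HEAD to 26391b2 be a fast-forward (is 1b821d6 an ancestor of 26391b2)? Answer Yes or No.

A fast-forward from 1b821d6 to 26391b2 is possible iff 1b821d6 is an ancestor of 26391b2.
Ancestors of 26391b2: {1b821d6, 26391b2, 6d70696, bfe96e7, f0b8169}.
1b821d6 is among them, so fast-forward is possible.

Yes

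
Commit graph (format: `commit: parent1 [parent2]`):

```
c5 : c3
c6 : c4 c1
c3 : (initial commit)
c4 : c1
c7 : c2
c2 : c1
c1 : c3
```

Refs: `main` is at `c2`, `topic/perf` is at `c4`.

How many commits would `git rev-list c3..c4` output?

2

Reachable from c4: {c1, c3, c4}.
Reachable from c3: {c3}.
In c4's history but not c3's: {c1, c4} — 2 commits.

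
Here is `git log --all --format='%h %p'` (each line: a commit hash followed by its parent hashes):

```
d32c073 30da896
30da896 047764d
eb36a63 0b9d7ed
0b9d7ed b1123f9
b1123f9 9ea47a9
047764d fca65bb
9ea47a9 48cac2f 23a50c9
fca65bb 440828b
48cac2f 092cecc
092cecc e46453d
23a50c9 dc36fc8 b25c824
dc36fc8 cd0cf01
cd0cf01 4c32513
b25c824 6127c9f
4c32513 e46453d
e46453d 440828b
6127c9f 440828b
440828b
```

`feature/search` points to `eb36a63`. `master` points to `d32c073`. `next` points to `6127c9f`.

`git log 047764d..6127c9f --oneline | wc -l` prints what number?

Reachable from 6127c9f: {440828b, 6127c9f}.
Reachable from 047764d: {047764d, 440828b, fca65bb}.
In 6127c9f's history but not 047764d's: {6127c9f} — 1 commit.

1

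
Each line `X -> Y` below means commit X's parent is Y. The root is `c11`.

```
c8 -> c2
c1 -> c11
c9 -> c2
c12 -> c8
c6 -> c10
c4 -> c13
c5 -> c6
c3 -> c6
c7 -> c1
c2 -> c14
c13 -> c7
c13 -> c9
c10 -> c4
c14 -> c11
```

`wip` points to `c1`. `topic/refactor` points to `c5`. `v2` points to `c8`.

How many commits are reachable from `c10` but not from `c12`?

6

Reachable from c10: {c1, c10, c11, c13, c14, c2, c4, c7, c9}.
Reachable from c12: {c11, c12, c14, c2, c8}.
In c10's history but not c12's: {c1, c10, c13, c4, c7, c9} — 6 commits.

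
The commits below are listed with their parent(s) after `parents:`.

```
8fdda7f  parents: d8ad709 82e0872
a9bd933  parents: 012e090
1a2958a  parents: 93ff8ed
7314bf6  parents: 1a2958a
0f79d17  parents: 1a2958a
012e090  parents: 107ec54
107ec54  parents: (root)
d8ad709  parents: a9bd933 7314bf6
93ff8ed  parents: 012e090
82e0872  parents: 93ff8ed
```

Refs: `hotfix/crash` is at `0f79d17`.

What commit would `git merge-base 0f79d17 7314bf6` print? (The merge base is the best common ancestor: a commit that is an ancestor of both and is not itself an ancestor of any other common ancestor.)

1a2958a

Ancestors of 0f79d17: {012e090, 0f79d17, 107ec54, 1a2958a, 93ff8ed}.
Ancestors of 7314bf6: {012e090, 107ec54, 1a2958a, 7314bf6, 93ff8ed}.
Common ancestors: {012e090, 107ec54, 1a2958a, 93ff8ed}.
Among these, 1a2958a is not an ancestor of any other common ancestor — it is the merge base.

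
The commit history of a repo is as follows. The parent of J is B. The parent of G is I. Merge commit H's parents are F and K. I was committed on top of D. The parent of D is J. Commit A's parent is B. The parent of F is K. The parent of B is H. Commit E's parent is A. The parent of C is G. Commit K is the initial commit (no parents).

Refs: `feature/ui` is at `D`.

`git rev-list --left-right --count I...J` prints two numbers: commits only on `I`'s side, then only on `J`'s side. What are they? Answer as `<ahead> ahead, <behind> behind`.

Reachable from I: {B, D, F, H, I, J, K}.
Reachable from J: {B, F, H, J, K}.
Only in I's history (ahead): {D, I} — 2.
Only in J's history (behind): {} — 0.

2 ahead, 0 behind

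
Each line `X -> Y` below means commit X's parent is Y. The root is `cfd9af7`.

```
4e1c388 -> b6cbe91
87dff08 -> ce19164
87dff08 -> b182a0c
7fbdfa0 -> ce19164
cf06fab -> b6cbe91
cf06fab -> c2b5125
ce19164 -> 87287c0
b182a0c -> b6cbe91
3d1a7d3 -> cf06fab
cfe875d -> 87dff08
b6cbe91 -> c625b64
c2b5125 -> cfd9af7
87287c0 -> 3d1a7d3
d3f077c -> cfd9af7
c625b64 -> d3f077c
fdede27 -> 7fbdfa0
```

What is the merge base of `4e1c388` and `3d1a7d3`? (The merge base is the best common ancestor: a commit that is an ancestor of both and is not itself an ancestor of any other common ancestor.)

b6cbe91

Ancestors of 4e1c388: {4e1c388, b6cbe91, c625b64, cfd9af7, d3f077c}.
Ancestors of 3d1a7d3: {3d1a7d3, b6cbe91, c2b5125, c625b64, cf06fab, cfd9af7, d3f077c}.
Common ancestors: {b6cbe91, c625b64, cfd9af7, d3f077c}.
Among these, b6cbe91 is not an ancestor of any other common ancestor — it is the merge base.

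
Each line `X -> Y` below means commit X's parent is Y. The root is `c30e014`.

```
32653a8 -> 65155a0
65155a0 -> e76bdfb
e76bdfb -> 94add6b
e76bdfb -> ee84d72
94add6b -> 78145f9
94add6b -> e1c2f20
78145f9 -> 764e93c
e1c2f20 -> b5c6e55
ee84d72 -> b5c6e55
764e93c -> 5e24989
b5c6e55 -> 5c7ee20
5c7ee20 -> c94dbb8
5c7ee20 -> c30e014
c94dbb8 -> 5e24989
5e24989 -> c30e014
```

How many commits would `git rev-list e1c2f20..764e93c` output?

1

Reachable from 764e93c: {5e24989, 764e93c, c30e014}.
Reachable from e1c2f20: {5c7ee20, 5e24989, b5c6e55, c30e014, c94dbb8, e1c2f20}.
In 764e93c's history but not e1c2f20's: {764e93c} — 1 commit.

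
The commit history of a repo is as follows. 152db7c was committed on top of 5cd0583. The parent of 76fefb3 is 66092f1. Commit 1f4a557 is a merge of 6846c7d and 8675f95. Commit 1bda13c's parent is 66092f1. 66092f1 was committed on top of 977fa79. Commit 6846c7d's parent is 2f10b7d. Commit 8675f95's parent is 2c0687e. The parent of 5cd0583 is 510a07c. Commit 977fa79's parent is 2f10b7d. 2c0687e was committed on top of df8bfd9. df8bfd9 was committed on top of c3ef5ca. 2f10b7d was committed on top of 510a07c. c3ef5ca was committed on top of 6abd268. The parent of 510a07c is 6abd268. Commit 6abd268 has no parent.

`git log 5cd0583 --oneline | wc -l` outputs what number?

Walking parent pointers from 5cd0583: reachable set = {510a07c, 5cd0583, 6abd268}.
That is 3 commits.

3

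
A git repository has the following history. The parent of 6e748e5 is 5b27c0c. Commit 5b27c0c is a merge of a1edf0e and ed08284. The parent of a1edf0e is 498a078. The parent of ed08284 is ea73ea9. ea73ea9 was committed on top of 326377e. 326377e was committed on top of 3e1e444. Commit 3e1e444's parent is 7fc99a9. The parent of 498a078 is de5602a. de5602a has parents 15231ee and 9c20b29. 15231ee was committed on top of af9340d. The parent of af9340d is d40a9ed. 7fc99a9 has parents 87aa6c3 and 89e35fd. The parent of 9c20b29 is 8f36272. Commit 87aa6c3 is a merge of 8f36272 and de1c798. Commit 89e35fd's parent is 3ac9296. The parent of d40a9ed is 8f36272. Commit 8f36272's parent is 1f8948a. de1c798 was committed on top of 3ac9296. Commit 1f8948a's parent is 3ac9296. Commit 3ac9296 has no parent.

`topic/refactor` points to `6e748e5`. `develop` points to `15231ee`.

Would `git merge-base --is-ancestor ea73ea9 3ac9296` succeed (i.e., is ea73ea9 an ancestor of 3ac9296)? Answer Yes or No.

No

Ancestors of 3ac9296: {3ac9296}.
ea73ea9 is not in that set, so it is not an ancestor of 3ac9296.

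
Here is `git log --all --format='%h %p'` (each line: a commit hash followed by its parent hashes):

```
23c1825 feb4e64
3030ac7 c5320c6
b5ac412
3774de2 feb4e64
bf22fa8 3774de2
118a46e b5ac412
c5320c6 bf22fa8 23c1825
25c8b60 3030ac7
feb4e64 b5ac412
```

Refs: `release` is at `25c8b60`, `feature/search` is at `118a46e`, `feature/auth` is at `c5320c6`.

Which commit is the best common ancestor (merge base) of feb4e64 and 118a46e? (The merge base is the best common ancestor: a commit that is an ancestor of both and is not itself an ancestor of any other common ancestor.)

b5ac412

Ancestors of feb4e64: {b5ac412, feb4e64}.
Ancestors of 118a46e: {118a46e, b5ac412}.
Common ancestors: {b5ac412}.
The only common ancestor is b5ac412, so it is the merge base.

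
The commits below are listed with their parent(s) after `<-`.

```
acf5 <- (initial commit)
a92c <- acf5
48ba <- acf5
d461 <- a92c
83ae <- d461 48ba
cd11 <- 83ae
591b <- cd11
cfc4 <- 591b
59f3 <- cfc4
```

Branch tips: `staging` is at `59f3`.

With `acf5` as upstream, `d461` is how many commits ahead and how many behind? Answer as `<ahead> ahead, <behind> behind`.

2 ahead, 0 behind

Reachable from d461: {a92c, acf5, d461}.
Reachable from acf5: {acf5}.
Only in d461's history (ahead): {a92c, d461} — 2.
Only in acf5's history (behind): {} — 0.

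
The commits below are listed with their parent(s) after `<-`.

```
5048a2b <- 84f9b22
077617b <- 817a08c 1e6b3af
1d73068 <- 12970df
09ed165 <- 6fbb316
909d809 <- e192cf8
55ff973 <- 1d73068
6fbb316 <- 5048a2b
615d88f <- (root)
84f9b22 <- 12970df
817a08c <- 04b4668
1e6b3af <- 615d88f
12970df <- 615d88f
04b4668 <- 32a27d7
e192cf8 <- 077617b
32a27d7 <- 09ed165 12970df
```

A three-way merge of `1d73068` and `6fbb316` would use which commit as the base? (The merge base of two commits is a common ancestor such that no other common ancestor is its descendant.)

12970df

Ancestors of 1d73068: {12970df, 1d73068, 615d88f}.
Ancestors of 6fbb316: {12970df, 5048a2b, 615d88f, 6fbb316, 84f9b22}.
Common ancestors: {12970df, 615d88f}.
Among these, 12970df is not an ancestor of any other common ancestor — it is the merge base.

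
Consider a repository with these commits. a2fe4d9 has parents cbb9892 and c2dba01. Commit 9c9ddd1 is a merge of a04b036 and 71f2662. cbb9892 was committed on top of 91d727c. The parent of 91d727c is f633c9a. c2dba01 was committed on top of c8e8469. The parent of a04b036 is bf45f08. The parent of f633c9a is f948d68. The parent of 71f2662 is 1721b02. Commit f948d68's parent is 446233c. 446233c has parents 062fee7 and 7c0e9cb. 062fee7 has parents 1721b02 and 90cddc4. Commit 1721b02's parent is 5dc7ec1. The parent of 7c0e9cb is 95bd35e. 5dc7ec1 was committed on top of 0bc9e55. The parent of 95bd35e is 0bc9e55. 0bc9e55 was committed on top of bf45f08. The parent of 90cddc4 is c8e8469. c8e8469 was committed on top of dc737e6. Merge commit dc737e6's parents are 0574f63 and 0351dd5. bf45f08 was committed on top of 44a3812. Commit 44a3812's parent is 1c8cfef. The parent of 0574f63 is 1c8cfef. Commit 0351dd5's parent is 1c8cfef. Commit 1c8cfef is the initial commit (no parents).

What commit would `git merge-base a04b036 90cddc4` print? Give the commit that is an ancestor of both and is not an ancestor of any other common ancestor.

Ancestors of a04b036: {1c8cfef, 44a3812, a04b036, bf45f08}.
Ancestors of 90cddc4: {0351dd5, 0574f63, 1c8cfef, 90cddc4, c8e8469, dc737e6}.
Common ancestors: {1c8cfef}.
The only common ancestor is 1c8cfef, so it is the merge base.

1c8cfef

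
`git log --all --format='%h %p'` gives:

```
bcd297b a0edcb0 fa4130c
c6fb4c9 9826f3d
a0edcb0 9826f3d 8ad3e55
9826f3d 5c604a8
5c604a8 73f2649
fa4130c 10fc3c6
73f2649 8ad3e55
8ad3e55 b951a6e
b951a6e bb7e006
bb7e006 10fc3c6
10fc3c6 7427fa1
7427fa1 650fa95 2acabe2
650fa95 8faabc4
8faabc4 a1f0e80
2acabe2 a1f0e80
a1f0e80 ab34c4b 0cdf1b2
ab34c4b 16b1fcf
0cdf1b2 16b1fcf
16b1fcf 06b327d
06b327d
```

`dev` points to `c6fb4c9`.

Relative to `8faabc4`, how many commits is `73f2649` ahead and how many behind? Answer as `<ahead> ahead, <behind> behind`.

Reachable from 73f2649: {06b327d, 0cdf1b2, 10fc3c6, 16b1fcf, 2acabe2, 650fa95, 73f2649, 7427fa1, 8ad3e55, 8faabc4, a1f0e80, ab34c4b, b951a6e, bb7e006}.
Reachable from 8faabc4: {06b327d, 0cdf1b2, 16b1fcf, 8faabc4, a1f0e80, ab34c4b}.
Only in 73f2649's history (ahead): {10fc3c6, 2acabe2, 650fa95, 73f2649, 7427fa1, 8ad3e55, b951a6e, bb7e006} — 8.
Only in 8faabc4's history (behind): {} — 0.

8 ahead, 0 behind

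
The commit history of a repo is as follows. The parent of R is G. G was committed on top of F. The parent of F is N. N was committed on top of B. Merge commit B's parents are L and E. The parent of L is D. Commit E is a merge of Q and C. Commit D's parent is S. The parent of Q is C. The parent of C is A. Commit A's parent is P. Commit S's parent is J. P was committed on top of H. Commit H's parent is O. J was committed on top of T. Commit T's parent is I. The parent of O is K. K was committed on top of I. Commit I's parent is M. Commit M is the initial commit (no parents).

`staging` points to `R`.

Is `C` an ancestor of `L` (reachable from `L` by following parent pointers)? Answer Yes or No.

Ancestors of L: {D, I, J, L, M, S, T}.
C is not in that set, so it is not an ancestor of L.

No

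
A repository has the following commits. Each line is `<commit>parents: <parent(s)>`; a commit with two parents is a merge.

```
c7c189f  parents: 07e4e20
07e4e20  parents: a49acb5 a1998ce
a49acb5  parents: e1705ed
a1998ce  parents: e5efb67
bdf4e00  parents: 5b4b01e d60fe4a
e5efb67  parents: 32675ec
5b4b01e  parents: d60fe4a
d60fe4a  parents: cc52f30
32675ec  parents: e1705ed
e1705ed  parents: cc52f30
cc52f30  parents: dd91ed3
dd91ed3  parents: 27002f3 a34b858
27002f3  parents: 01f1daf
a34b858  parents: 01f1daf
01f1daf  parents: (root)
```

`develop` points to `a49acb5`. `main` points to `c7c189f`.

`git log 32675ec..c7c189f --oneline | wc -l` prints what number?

5

Reachable from c7c189f: {01f1daf, 07e4e20, 27002f3, 32675ec, a1998ce, a34b858, a49acb5, c7c189f, cc52f30, dd91ed3, e1705ed, e5efb67}.
Reachable from 32675ec: {01f1daf, 27002f3, 32675ec, a34b858, cc52f30, dd91ed3, e1705ed}.
In c7c189f's history but not 32675ec's: {07e4e20, a1998ce, a49acb5, c7c189f, e5efb67} — 5 commits.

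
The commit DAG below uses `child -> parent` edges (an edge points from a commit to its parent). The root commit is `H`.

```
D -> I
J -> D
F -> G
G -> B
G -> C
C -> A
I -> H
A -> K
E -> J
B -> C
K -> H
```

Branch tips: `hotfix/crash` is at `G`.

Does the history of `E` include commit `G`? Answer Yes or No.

No

Ancestors of E: {D, E, H, I, J}.
G is not in that set, so it is not an ancestor of E.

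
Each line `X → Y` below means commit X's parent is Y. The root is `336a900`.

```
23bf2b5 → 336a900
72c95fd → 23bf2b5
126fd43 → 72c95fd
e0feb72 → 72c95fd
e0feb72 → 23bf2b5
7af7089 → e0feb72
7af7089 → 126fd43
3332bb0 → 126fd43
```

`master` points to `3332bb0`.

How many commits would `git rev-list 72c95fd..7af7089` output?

Reachable from 7af7089: {126fd43, 23bf2b5, 336a900, 72c95fd, 7af7089, e0feb72}.
Reachable from 72c95fd: {23bf2b5, 336a900, 72c95fd}.
In 7af7089's history but not 72c95fd's: {126fd43, 7af7089, e0feb72} — 3 commits.

3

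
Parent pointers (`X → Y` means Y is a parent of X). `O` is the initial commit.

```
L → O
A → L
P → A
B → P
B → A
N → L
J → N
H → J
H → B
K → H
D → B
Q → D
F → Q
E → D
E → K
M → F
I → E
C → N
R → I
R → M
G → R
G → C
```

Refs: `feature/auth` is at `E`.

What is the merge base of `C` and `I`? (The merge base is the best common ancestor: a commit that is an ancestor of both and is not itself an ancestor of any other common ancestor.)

N

Ancestors of C: {C, L, N, O}.
Ancestors of I: {A, B, D, E, H, I, J, K, L, N, O, P}.
Common ancestors: {L, N, O}.
Among these, N is not an ancestor of any other common ancestor — it is the merge base.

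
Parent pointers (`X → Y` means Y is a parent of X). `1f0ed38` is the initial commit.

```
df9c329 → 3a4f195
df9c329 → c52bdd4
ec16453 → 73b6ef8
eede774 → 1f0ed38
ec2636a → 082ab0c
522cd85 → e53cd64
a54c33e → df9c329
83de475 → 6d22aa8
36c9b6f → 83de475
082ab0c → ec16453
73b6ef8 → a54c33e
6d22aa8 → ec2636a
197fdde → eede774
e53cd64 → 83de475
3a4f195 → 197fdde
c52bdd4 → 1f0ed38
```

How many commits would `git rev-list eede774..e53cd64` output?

12

Reachable from e53cd64: {082ab0c, 197fdde, 1f0ed38, 3a4f195, 6d22aa8, 73b6ef8, 83de475, a54c33e, c52bdd4, df9c329, e53cd64, ec16453, ec2636a, eede774}.
Reachable from eede774: {1f0ed38, eede774}.
In e53cd64's history but not eede774's: {082ab0c, 197fdde, 3a4f195, 6d22aa8, 73b6ef8, 83de475, a54c33e, c52bdd4, df9c329, e53cd64, ec16453, ec2636a} — 12 commits.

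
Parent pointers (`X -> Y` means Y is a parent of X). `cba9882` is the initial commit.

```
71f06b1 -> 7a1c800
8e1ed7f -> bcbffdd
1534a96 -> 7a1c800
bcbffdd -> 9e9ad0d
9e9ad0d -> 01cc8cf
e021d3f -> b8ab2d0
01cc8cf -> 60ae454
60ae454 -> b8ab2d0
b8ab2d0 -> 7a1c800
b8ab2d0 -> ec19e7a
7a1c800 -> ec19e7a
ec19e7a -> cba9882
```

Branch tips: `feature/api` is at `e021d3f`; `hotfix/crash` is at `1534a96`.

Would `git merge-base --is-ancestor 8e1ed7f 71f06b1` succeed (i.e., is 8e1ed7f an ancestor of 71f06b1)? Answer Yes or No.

No

Ancestors of 71f06b1: {71f06b1, 7a1c800, cba9882, ec19e7a}.
8e1ed7f is not in that set, so it is not an ancestor of 71f06b1.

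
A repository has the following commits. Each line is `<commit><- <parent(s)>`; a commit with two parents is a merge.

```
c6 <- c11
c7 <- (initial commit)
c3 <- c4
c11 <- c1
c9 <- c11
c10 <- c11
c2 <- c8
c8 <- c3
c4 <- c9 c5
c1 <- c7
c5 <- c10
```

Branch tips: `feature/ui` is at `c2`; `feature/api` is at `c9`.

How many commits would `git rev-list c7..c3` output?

7

Reachable from c3: {c1, c10, c11, c3, c4, c5, c7, c9}.
Reachable from c7: {c7}.
In c3's history but not c7's: {c1, c10, c11, c3, c4, c5, c9} — 7 commits.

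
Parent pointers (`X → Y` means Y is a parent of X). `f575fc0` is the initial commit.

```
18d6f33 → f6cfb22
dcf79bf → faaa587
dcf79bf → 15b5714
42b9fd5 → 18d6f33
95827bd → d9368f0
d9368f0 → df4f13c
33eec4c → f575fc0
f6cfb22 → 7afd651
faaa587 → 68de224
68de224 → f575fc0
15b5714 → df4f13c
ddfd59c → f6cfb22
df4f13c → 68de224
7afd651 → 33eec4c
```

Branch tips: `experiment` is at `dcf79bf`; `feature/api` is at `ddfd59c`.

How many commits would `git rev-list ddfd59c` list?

Walking parent pointers from ddfd59c: reachable set = {33eec4c, 7afd651, ddfd59c, f575fc0, f6cfb22}.
That is 5 commits.

5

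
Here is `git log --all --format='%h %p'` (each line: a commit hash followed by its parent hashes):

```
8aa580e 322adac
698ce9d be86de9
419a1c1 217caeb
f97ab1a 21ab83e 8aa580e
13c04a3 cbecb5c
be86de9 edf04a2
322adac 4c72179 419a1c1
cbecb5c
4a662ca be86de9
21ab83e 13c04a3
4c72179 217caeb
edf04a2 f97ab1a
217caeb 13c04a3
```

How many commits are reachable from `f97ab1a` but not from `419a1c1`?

Reachable from f97ab1a: {13c04a3, 217caeb, 21ab83e, 322adac, 419a1c1, 4c72179, 8aa580e, cbecb5c, f97ab1a}.
Reachable from 419a1c1: {13c04a3, 217caeb, 419a1c1, cbecb5c}.
In f97ab1a's history but not 419a1c1's: {21ab83e, 322adac, 4c72179, 8aa580e, f97ab1a} — 5 commits.

5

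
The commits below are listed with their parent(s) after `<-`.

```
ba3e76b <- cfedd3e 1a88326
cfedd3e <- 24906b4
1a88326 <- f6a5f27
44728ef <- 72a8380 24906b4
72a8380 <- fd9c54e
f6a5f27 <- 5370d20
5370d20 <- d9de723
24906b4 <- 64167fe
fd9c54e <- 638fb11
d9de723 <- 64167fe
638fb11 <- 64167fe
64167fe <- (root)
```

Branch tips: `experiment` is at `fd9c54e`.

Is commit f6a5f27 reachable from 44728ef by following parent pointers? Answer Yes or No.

No

Ancestors of 44728ef: {24906b4, 44728ef, 638fb11, 64167fe, 72a8380, fd9c54e}.
f6a5f27 is not in that set, so it is not an ancestor of 44728ef.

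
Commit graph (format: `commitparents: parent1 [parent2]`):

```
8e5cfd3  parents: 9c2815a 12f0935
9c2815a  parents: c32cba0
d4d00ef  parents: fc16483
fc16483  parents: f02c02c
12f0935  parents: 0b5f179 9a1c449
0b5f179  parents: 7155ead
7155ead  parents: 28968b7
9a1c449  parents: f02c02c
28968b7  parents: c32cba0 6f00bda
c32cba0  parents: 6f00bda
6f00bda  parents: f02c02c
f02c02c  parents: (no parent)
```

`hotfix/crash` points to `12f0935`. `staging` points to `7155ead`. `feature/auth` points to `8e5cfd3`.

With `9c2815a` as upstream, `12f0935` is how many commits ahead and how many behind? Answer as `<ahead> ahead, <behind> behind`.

Reachable from 12f0935: {0b5f179, 12f0935, 28968b7, 6f00bda, 7155ead, 9a1c449, c32cba0, f02c02c}.
Reachable from 9c2815a: {6f00bda, 9c2815a, c32cba0, f02c02c}.
Only in 12f0935's history (ahead): {0b5f179, 12f0935, 28968b7, 7155ead, 9a1c449} — 5.
Only in 9c2815a's history (behind): {9c2815a} — 1.

5 ahead, 1 behind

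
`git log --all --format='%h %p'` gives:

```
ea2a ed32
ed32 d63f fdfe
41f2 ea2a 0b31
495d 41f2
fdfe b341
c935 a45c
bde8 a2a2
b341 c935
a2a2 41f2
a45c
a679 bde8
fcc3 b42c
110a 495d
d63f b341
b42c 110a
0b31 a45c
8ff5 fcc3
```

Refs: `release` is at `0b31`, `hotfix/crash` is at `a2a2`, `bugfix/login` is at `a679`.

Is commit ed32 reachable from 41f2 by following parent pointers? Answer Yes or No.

Yes

Ancestors of 41f2 (commits reachable by following parents): {0b31, 41f2, a45c, b341, c935, d63f, ea2a, ed32, fdfe}.
ed32 is in that set, so it is an ancestor of 41f2.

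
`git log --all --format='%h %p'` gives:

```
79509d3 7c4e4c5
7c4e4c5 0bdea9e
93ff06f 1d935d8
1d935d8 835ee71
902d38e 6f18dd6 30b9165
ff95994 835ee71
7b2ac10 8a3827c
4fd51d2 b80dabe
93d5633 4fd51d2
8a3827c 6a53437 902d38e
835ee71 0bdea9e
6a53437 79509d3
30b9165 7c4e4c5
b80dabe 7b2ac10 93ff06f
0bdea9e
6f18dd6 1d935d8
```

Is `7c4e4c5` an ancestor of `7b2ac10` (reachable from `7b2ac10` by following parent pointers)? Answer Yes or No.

Yes

Ancestors of 7b2ac10 (commits reachable by following parents): {0bdea9e, 1d935d8, 30b9165, 6a53437, 6f18dd6, 79509d3, 7b2ac10, 7c4e4c5, 835ee71, 8a3827c, 902d38e}.
7c4e4c5 is in that set, so it is an ancestor of 7b2ac10.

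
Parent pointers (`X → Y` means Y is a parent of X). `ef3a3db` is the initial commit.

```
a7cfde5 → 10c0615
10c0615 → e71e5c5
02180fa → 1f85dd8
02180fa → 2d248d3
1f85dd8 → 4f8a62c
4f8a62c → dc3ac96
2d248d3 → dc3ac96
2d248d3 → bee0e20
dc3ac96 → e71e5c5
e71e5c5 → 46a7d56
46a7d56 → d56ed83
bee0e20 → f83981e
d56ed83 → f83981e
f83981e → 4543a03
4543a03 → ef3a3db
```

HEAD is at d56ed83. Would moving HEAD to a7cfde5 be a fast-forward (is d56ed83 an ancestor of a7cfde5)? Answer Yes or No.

A fast-forward from d56ed83 to a7cfde5 is possible iff d56ed83 is an ancestor of a7cfde5.
Ancestors of a7cfde5: {10c0615, 4543a03, 46a7d56, a7cfde5, d56ed83, e71e5c5, ef3a3db, f83981e}.
d56ed83 is among them, so fast-forward is possible.

Yes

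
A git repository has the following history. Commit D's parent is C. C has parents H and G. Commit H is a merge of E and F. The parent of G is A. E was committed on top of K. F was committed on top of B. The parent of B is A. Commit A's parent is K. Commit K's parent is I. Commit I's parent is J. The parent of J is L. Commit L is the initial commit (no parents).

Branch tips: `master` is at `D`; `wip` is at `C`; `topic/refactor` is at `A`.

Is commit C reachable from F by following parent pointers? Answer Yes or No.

Ancestors of F: {A, B, F, I, J, K, L}.
C is not in that set, so it is not an ancestor of F.

No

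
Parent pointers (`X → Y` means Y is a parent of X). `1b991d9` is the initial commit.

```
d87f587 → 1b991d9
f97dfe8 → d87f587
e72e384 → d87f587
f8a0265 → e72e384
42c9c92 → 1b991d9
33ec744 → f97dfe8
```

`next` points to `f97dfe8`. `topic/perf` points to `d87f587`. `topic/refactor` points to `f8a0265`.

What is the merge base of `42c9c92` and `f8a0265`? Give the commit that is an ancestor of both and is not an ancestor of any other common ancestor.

Ancestors of 42c9c92: {1b991d9, 42c9c92}.
Ancestors of f8a0265: {1b991d9, d87f587, e72e384, f8a0265}.
Common ancestors: {1b991d9}.
The only common ancestor is 1b991d9, so it is the merge base.

1b991d9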